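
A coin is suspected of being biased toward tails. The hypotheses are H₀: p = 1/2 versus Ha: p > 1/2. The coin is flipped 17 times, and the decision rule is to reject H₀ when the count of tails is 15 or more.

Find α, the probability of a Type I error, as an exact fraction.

77/65536

The Type I error probability is α = P(K ≥ 15) computed under H₀, where K ~ Binomial(17, 1/2).
That's C(17,15) + C(17,16) + C(17,17) over 2^17, i.e. (136 + 17 + 1)/131072 = 154/131072 = 77/65536.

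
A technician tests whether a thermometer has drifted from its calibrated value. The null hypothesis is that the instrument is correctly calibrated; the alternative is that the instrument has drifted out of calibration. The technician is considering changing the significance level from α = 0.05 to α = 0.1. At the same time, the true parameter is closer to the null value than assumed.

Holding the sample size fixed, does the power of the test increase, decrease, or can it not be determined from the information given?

Cannot be determined from the information given.

The first change alone would make β decrease; the second alone would make β increase. Which effect dominates depends on the magnitudes, which are not given.
Since power = 1 − β, the effect on power is likewise indeterminate.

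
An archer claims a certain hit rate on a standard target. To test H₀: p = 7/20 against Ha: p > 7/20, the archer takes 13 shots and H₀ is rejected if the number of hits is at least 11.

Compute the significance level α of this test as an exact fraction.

The Type I error probability is α = P(Y ≥ 11) computed under H₀, where Y ~ Binomial(13, 7/20).
P(Y ≥ 11) = Σ_{j=11}^{13} C(13,j)·(7/20)^j·(13/20)^{13-j} = 14250593836801/40960000000000000.

14250593836801/40960000000000000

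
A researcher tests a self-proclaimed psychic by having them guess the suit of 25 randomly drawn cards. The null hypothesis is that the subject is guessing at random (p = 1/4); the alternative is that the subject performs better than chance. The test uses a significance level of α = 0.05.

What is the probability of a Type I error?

0.05

The significance level α is, by definition, the probability of a Type I error — P(reject H₀ | H₀ true).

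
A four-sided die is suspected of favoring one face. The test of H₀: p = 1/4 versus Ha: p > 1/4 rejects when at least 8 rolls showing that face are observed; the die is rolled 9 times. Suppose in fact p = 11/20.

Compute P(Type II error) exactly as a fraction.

β = P(fail to reject H₀ | Ha true) = P(K ≤ 7 | p = 11/20), K ~ Binomial(9, 11/20).
Adding the binomial probabilities P(K=0)+…+P(K=7) at p = 11/20 gives 123069745737/128000000000.

123069745737/128000000000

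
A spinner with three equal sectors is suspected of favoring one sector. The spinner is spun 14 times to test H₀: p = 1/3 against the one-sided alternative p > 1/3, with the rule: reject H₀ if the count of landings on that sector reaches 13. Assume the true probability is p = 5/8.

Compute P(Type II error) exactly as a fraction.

Under the alternative p = 5/8, K ~ Binomial(14, 5/8); β is the probability the test does not reject, P(K < 13).
Equivalently, β = 1 − P(K ≥ 13) = 4340673464229/4398046511104.

4340673464229/4398046511104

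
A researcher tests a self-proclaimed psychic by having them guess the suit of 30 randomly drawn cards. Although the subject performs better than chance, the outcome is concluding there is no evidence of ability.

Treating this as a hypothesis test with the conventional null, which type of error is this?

The null hypothesis here is that the subject is guessing at random (p = 1/4).
'Concluding there is no evidence of ability' corresponds to failing to reject H₀.
H₀ was not rejected but H₀ is false — a Type II error (false negative).

Type II error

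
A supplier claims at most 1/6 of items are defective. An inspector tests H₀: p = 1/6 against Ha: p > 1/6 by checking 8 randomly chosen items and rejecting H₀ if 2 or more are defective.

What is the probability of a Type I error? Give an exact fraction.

Under H₀, Y ~ Binomial(8, 1/6); the Type I error rate is P(Y ≥ 2).
Computing the lower-tail complement: 1 − 1015625/1679616 = 663991/1679616.

663991/1679616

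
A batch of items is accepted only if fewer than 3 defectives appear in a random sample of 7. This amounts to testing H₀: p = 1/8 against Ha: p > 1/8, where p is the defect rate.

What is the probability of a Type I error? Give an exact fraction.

Under H₀, S ~ Binomial(7, 1/8); the Type I error rate is P(S ≥ 3).
Via the complement, α = 1 − Σ_{j=0}^{2} C(7,j)(1/8)^j(7/8)^{7-j} = 97119/2097152.

97119/2097152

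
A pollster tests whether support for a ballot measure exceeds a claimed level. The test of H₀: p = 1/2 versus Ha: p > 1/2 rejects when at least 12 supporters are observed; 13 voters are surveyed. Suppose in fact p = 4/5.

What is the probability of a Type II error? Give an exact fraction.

935490453/1220703125

Under the alternative p = 4/5, X ~ Binomial(13, 4/5); β is the probability the test does not reject, P(X < 12).
Adding the binomial probabilities P(X=0)+…+P(X=11) at p = 4/5 gives 935490453/1220703125.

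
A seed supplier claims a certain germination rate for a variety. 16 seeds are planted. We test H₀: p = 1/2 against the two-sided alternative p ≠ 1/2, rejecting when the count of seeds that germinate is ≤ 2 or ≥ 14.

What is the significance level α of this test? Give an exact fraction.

137/32768

The significance level is the null-hypothesis probability of the rejection region {≤2} ∪ {≥14}.
By symmetry, α = 2·P(S ≤ 2) = 2·(1 + 16 + 120)/65536 = 274/65536 = 137/32768.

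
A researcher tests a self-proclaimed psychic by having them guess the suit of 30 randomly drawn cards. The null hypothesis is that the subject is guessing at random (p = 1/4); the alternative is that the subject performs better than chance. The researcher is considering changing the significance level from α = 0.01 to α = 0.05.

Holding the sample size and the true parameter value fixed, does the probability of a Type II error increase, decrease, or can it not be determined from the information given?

A larger α widens the rejection region, so when the alternative is true more outcomes lead to rejection — failing to reject becomes less likely.

It decreases.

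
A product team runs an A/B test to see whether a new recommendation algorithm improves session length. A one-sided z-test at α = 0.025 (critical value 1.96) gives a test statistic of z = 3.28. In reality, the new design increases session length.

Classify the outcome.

No error — this is a correct decision.

The conventional null hypothesis is that the new design has no effect on session length.
Since z = 3.28 > z* = 1.96, H₀ is rejected.
H₀ is false (actually the new design increases session length).
The decision matches the true state — no error.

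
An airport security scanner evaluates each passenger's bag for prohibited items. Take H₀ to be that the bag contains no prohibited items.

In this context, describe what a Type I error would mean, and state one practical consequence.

A Type I error is rejecting H₀ when H₀ is true.
Here that means flagging the bag for a manual search when actually the bag contains no prohibited items.

A Type I error would mean concluding that the bag contains a prohibited item when in fact the bag contains no prohibited items. Consequence: a harmless bag is searched, delaying the passenger.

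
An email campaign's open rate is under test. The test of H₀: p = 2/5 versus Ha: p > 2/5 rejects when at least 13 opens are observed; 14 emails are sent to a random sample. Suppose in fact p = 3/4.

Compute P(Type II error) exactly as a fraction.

A Type II error is failing to reject when Ha holds: with p = 3/4, β = P(Y ≤ 12).
Equivalently, β = 1 − P(Y ≥ 13) = 241331965/268435456.

241331965/268435456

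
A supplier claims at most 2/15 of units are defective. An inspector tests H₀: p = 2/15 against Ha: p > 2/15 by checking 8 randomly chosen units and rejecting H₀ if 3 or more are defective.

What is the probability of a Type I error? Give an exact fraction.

α = P(reject H₀ | H₀ true) = P(Y ≥ 3 | p = 2/15), Y ~ Binomial(8, 2/15).
Via the complement, α = 1 − Σ_{j=0}^{2} C(8,j)(2/15)^j(13/15)^{8-j} = 67527008/854296875.

67527008/854296875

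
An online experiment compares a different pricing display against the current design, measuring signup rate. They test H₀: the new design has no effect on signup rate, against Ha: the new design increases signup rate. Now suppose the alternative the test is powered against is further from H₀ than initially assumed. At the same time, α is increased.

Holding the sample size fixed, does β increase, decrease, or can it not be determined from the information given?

A larger true effect moves the Ha sampling distribution further from the H₀ critical value, making rejection more likely when Ha is true. With a larger α the critical value moves toward the center, so more of the Ha sampling distribution lies in the rejection region. Both changes push β in the same direction.

It decreases.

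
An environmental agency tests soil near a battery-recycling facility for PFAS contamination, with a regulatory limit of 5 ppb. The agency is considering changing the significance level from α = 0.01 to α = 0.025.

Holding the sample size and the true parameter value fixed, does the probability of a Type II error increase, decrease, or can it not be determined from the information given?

It decreases.

With a larger α the critical value moves toward the center, so more of the Ha sampling distribution lies in the rejection region.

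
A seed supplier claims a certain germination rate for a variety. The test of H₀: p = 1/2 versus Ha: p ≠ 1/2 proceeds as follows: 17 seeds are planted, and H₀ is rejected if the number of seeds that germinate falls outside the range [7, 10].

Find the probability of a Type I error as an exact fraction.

Under H₀, K ~ Binomial(17, 1/2); α is the probability of landing in either tail, P(K ≤ 6) + P(K ≥ 11).
Each tail has probability (1 + 17 + 136 + 680 + 2380 + 6188 + 12376)/131072; doubling gives α = 43556/131072 = 10889/32768.

10889/32768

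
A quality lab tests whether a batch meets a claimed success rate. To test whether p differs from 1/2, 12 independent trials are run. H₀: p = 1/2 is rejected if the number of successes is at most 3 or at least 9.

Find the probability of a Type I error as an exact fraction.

α = P(X ≤ 3 or X ≥ 9 | p = 1/2), X ~ Binomial(12, 1/2).
By symmetry, α = 2·P(X ≤ 3) = 2·(1 + 12 + 66 + 220)/4096 = 598/4096 = 299/2048.

299/2048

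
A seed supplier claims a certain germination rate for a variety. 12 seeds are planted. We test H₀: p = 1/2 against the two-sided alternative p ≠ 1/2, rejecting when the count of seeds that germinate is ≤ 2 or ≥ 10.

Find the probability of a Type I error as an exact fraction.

α = P(S ≤ 2 or S ≥ 10 | p = 1/2), S ~ Binomial(12, 1/2).
Each tail has probability (1 + 12 + 66)/4096; doubling gives α = 158/4096 = 79/2048.

79/2048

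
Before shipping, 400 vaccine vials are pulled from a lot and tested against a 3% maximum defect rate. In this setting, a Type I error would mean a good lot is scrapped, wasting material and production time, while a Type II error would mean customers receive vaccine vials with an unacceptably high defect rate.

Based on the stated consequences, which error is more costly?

The Type II consequence (customers receive vaccine vials with an unacceptably high defect rate) is more severe than the Type I consequence (a good lot is scrapped, wasting material and production time).

Type II error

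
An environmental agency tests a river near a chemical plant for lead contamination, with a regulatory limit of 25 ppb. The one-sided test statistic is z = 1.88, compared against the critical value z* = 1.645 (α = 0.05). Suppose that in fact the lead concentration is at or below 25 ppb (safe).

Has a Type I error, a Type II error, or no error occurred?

The conventional null hypothesis is that the lead concentration is at or below 25 ppb (safe).
Since z = 1.88 > z* = 1.645, H₀ is rejected.
H₀ is true (actually the lead concentration is at or below 25 ppb (safe)).
Rejecting a true H₀ is a Type I error.

Type I error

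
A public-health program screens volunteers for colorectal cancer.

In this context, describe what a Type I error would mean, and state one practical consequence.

A Type I error would mean concluding that the patient has colorectal cancer when in fact the patient does not have colorectal cancer. Consequence: a healthy patient suffers needless anxiety and the cost of confirmatory testing.

With the conventional null hypothesis that the patient does not have colorectal cancer:
A Type I error is rejecting H₀ when H₀ is true.
Here that means flagging the patient as positive and ordering follow-up testing when actually the patient does not have colorectal cancer.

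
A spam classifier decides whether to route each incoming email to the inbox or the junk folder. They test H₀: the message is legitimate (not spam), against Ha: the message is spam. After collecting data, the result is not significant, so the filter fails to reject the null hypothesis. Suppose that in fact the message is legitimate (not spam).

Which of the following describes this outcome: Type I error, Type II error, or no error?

No error — this is a correct decision.

The test retained a true H₀ — the decision matches the true state.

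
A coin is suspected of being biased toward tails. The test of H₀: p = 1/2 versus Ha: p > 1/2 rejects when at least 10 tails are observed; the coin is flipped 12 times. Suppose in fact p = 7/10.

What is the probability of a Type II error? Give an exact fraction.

Under the alternative p = 7/10, S ~ Binomial(12, 7/10); β is the probability the test does not reject, P(S < 10).
Adding the binomial probabilities P(S=0)+…+P(S=9) at p = 7/10 gives 149436930429/200000000000.

149436930429/200000000000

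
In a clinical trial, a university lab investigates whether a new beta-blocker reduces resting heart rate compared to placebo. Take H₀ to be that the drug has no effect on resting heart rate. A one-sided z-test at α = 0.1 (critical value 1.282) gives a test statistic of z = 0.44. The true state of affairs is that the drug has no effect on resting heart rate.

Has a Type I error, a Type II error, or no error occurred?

Neither — the decision is correct.

Since z = 0.44 ≤ z* = 1.282, H₀ is not rejected.
H₀ is true (actually the drug has no effect on resting heart rate).
The decision matches the true state — no error.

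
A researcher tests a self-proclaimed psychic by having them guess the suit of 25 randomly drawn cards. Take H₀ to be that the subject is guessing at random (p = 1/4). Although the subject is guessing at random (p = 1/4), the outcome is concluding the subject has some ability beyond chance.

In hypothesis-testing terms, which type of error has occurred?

Type I error

'Concluding the subject has some ability beyond chance' corresponds to rejecting H₀.
H₀ was rejected but H₀ is true — a Type I error (false positive).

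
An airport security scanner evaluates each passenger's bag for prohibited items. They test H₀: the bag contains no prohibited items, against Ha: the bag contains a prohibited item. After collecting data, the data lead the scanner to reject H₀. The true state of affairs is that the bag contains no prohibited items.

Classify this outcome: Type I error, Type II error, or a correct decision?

Type I error

H₀ was rejected, but H₀ is actually true.
Rejecting a true null hypothesis is a Type I error (false positive).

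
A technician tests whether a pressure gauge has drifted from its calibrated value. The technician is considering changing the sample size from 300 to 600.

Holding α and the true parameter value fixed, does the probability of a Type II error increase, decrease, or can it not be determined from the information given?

It decreases.

Increasing n separates the H₀ and Ha sampling distributions, so under Ha fewer outcomes land in the acceptance region.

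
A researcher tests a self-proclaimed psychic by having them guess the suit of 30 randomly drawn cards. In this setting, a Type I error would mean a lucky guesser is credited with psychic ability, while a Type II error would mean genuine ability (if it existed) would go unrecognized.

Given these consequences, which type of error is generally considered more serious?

Type I error

The Type I consequence (a lucky guesser is credited with psychic ability) is more severe than the Type II consequence (genuine ability (if it existed) would go unrecognized).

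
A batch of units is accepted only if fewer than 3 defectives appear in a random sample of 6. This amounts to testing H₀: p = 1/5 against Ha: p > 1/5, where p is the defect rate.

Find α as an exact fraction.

309/3125

The significance level is the probability, assuming p = 1/5, of seeing 3 or more defectives in 6 draws.
Via the complement, α = 1 − Σ_{j=0}^{2} C(6,j)(1/5)^j(4/5)^{6-j} = 309/3125.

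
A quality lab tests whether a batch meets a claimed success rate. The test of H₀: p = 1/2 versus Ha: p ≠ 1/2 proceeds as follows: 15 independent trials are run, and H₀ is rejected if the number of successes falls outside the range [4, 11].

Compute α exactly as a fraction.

9/256

The significance level is the null-hypothesis probability of the rejection region {≤3} ∪ {≥12}.
By symmetry, α = 2·P(X ≤ 3) = 2·(1 + 15 + 105 + 455)/32768 = 1152/32768 = 9/256.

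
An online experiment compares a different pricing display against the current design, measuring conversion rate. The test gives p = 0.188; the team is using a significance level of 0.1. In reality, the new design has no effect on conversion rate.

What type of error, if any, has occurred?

No error (correct decision).

The conventional null hypothesis is that the new design has no effect on conversion rate.
Since p = 0.188 ≥ α = 0.1, H₀ is not rejected.
H₀ is true (actually the new design has no effect on conversion rate).
The decision matches the true state — no error.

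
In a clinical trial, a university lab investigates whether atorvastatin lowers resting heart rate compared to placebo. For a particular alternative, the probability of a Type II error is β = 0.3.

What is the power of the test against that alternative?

0.7

Power = 1 − β = 1 − 0.3 = 0.7.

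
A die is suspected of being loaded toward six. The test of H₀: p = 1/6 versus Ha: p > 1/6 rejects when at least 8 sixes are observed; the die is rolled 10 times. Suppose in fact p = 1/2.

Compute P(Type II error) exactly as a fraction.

A Type II error is failing to reject when Ha holds: with p = 1/2, β = P(Y ≤ 7).
Adding the binomial probabilities P(Y=0)+…+P(Y=7) at p = 1/2 gives 121/128.

121/128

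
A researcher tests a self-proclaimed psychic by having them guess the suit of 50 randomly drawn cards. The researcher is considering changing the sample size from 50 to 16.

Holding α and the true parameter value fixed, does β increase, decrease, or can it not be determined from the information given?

With less data the test statistic is noisier; under Ha, more outcomes land inside the acceptance region.

It increases.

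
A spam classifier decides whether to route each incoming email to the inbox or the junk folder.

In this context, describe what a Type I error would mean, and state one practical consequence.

A Type I error would mean concluding that the message is spam when in fact the message is legitimate (not spam). Consequence: a legitimate email — possibly an important one — is hidden in the spam folder.

With the conventional null hypothesis that the message is legitimate (not spam):
A Type I error is rejecting H₀ when H₀ is true.
Here that means sending the message to the spam folder when actually the message is legitimate (not spam).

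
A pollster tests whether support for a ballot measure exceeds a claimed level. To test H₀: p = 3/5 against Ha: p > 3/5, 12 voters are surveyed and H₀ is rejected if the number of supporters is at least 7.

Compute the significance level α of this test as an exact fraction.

162404433/244140625

α = P(reject H₀ | H₀ true) = P(X ≥ 7 | p = 3/5), with X ~ Binomial(12, 3/5).
Adding the binomial terms for j = 7 through 12 with p = 3/5 yields 162404433/244140625.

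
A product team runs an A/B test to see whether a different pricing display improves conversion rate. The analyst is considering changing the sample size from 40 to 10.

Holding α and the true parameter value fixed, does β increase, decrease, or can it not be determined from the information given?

With less data the test statistic is noisier; under Ha, more outcomes land inside the acceptance region.

It increases.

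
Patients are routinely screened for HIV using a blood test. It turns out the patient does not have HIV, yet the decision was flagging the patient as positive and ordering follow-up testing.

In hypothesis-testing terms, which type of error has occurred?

The null hypothesis here is that the patient does not have HIV.
'Flagging the patient as positive and ordering follow-up testing' corresponds to rejecting H₀.
H₀ was rejected but H₀ is true — a Type I error (false positive).

Type I error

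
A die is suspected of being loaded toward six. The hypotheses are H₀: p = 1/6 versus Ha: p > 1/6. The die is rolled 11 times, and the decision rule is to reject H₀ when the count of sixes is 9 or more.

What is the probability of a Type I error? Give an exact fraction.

53/13436928

The Type I error probability is α = P(S ≥ 9) computed under H₀, where S ~ Binomial(11, 1/6).
Adding the binomial terms for j = 9 through 11 with p = 1/6 yields 53/13436928.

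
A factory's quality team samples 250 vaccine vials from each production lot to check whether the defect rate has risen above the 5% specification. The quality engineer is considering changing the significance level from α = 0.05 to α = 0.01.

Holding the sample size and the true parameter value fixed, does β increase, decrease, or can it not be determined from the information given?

It increases.

Lowering α raises the bar for rejection; under Ha, the test now fails to reject on outcomes it previously would have rejected.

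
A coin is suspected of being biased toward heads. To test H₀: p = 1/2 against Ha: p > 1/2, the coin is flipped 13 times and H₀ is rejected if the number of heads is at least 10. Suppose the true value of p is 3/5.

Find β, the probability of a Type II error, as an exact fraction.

A Type II error is failing to reject when Ha holds: with p = 3/5, β = P(X ≤ 9).
Equivalently, β = 1 − P(X ≥ 10) = 202983472/244140625.

202983472/244140625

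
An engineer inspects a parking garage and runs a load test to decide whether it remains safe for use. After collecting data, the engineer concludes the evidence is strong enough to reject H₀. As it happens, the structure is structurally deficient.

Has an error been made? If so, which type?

Neither — the decision is correct.

The conventional null hypothesis here is that the structure meets the required load capacity (safe).
The test rejected a false H₀ — the decision matches the true state.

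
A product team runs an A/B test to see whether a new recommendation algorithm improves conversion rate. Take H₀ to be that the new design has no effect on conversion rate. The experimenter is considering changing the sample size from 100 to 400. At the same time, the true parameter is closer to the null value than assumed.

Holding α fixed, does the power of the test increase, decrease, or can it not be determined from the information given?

The first change alone would make β decrease; the second alone would make β increase. Which effect dominates depends on the magnitudes, which are not given.
Since power = 1 − β, the effect on power is likewise indeterminate.

Cannot be determined from the information given.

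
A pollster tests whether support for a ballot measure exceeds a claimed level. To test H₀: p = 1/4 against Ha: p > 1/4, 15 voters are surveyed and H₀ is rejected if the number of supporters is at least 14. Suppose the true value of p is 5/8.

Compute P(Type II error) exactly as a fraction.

A Type II error is failing to reject when Ha holds: with p = 5/8, β = P(K ≤ 13).
Summing C(15,j)·(5/8)^j·(3/8)^{15-j} for j = 0..13 gives 17439598153791/17592186044416.

17439598153791/17592186044416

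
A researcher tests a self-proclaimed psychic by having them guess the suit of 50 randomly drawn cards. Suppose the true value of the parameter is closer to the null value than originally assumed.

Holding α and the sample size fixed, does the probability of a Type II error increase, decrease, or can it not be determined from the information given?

A smaller departure from H₀ means the test statistic under Ha is distributed closer to where it would be under H₀; rejection becomes less likely.

It increases.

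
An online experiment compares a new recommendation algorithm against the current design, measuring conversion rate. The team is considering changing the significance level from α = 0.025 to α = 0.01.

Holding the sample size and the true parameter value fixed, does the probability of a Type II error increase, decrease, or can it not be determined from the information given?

It increases.

Tightening α shrinks the rejection region. When Ha holds, fewer sample outcomes clear the stricter threshold, so more fall in the acceptance region.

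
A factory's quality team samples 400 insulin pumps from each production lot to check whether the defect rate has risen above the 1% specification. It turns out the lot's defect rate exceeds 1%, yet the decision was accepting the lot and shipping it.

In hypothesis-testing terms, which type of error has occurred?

Type II error

The null hypothesis here is that the lot's defect rate is 1% (within specification).
'Accepting the lot and shipping it' corresponds to failing to reject H₀.
H₀ was not rejected but H₀ is false — a Type II error (false negative).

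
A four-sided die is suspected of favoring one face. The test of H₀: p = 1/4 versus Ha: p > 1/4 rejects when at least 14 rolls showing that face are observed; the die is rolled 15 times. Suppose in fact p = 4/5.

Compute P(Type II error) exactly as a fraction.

25417304461/30517578125

A Type II error is failing to reject when Ha holds: with p = 4/5, β = P(Y ≤ 13).
Equivalently, β = 1 − P(Y ≥ 14) = 25417304461/30517578125.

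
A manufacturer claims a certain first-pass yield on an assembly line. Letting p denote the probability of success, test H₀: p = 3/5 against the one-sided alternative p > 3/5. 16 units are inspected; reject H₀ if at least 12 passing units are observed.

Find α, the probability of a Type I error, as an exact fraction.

1016646633/6103515625

Under H₀, S ~ Binomial(16, 3/5), and α = P(S ≥ 12).
P(S ≥ 12) = Σ_{j=12}^{16} C(16,j)·(3/5)^j·(2/5)^{16-j} = 1016646633/6103515625.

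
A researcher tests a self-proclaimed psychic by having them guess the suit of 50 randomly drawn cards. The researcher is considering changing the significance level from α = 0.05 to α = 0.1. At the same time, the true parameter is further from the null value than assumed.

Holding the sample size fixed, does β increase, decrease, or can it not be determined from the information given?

It decreases.

Relaxing α lowers the evidence threshold; under Ha, outcomes that previously fell short now trigger rejection. The further the true parameter sits from the null value, the more of the Ha sampling distribution falls in the rejection region. Both changes push β in the same direction.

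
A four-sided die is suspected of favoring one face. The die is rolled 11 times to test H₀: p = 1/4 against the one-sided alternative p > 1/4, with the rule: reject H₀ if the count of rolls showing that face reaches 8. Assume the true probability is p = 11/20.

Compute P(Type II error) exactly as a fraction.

828290341647/1024000000000

β = P(fail to reject H₀ | Ha true) = P(X ≤ 7 | p = 11/20), X ~ Binomial(11, 11/20).
Adding the binomial probabilities P(X=0)+…+P(X=7) at p = 11/20 gives 828290341647/1024000000000.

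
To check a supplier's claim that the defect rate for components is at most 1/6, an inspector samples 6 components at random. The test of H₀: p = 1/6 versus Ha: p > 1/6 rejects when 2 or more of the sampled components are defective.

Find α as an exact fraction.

12281/46656

Under H₀, K ~ Binomial(6, 1/6); the Type I error rate is P(K ≥ 2).
Computing the lower-tail complement: 1 − 34375/46656 = 12281/46656.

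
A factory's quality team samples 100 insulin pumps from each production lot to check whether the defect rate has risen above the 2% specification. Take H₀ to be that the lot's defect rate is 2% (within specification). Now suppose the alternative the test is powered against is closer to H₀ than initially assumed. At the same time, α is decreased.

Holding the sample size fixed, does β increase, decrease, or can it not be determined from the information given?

A smaller departure from H₀ means the test statistic under Ha is distributed closer to where it would be under H₀; rejection becomes less likely. Lowering α raises the bar for rejection; under Ha, the test now fails to reject on outcomes it previously would have rejected. Both changes push β in the same direction.

It increases.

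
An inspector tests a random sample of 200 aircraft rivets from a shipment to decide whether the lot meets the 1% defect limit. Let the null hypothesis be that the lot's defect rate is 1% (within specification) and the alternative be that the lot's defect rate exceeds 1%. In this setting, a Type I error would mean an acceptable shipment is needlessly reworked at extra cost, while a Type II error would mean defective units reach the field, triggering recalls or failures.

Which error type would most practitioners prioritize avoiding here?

Type II error

The Type II consequence (defective units reach the field, triggering recalls or failures) is more severe than the Type I consequence (an acceptable shipment is needlessly reworked at extra cost).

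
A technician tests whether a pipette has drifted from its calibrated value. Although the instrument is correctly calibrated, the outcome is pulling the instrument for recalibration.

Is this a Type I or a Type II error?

Type I error

The null hypothesis here is that the instrument is correctly calibrated.
'Pulling the instrument for recalibration' corresponds to rejecting H₀.
H₀ was rejected but H₀ is true — a Type I error (false positive).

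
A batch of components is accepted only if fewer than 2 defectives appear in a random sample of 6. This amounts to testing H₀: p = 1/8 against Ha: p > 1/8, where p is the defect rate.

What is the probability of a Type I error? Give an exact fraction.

Under H₀, X ~ Binomial(6, 1/8); the Type I error rate is P(X ≥ 2).
α = 1 − P(X ≤ 1) = 1 − 218491/262144 = 43653/262144.

43653/262144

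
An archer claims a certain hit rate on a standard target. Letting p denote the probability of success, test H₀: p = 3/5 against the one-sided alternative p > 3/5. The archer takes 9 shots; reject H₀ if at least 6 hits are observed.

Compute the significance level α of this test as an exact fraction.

α = P(reject H₀ | H₀ true) = P(X ≥ 6 | p = 3/5), with X ~ Binomial(9, 3/5).
Summing C(9,j)(3/5)^j(2/5)^{9−j} for j = 6,…,9 gives 942597/1953125.

942597/1953125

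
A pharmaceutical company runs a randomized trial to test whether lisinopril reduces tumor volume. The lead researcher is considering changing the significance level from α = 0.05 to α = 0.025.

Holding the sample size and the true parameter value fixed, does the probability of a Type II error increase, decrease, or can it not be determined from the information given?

It increases.

Tightening α shrinks the rejection region. When Ha holds, fewer sample outcomes clear the stricter threshold, so more fall in the acceptance region.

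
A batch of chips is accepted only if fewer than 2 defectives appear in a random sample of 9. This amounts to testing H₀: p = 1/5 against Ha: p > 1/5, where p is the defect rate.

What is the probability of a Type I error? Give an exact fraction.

1101157/1953125

Under H₀, K ~ Binomial(9, 1/5); the Type I error rate is P(K ≥ 2).
α = 1 − P(K ≤ 1) = 1 − 851968/1953125 = 1101157/1953125.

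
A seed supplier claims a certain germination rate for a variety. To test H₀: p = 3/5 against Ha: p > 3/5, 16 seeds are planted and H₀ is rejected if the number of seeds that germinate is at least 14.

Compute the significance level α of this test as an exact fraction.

α = P(reject H₀ | H₀ true) = P(K ≥ 14 | p = 3/5), with K ~ Binomial(16, 3/5).
Summing C(16,j)(3/5)^j(2/5)^{16−j} for j = 14,…,16 gives 559607373/30517578125.

559607373/30517578125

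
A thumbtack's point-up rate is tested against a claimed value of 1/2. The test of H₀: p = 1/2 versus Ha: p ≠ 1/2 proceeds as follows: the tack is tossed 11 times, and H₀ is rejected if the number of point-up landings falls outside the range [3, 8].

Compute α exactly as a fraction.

67/1024

The significance level is the null-hypothesis probability of the rejection region {≤2} ∪ {≥9}.
The two tails are symmetric, so α = 2·(1 + 11 + 55)/2^11 = 134/2048 = 67/1024.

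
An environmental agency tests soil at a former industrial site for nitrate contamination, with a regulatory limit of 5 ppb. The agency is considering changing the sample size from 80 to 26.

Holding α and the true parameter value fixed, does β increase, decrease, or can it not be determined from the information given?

It increases.

A smaller sample increases the standard error, so the sampling distributions under H₀ and Ha overlap more.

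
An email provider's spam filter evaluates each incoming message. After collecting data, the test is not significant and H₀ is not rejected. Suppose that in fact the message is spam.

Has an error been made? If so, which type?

The conventional null hypothesis here is that the message is legitimate (not spam).
H₀ was not rejected, but H₀ is actually false.
Failing to reject a false null hypothesis is a Type II error (false negative).

Type II error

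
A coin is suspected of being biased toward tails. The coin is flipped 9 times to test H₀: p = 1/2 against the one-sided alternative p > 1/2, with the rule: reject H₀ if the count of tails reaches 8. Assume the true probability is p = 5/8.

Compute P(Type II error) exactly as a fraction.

3803679/4194304

β = P(fail to reject H₀ | Ha true) = P(X ≤ 7 | p = 5/8), X ~ Binomial(9, 5/8).
Adding the binomial probabilities P(X=0)+…+P(X=7) at p = 5/8 gives 3803679/4194304.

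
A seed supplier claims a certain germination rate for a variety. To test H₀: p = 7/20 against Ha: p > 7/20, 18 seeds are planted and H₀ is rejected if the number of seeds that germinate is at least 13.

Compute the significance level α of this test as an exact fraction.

The Type I error probability is α = P(Y ≥ 13) computed under H₀, where Y ~ Binomial(18, 7/20).
Summing C(18,j)(7/20)^j(13/20)^{18−j} for j = 13,…,18 gives 94232010575926496497/65536000000000000000000.

94232010575926496497/65536000000000000000000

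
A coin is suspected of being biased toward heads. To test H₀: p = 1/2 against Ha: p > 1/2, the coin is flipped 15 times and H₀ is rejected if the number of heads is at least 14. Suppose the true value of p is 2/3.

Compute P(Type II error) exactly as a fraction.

A Type II error is failing to reject when Ha holds: with p = 2/3, β = P(K ≤ 13).
Adding the binomial probabilities P(K=0)+…+P(K=13) at p = 2/3 gives 14070379/14348907.

14070379/14348907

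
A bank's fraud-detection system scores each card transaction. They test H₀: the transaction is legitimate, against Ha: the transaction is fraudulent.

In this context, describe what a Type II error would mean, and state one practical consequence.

A Type II error would mean concluding that the transaction is legitimate (or at least failing to establish that the transaction is fraudulent) when in fact the transaction is fraudulent. Consequence: a fraudulent charge goes through and the bank absorbs the loss.

A Type II error is failing to reject H₀ when H₀ is false.
Here that means approving the transaction when actually the transaction is fraudulent.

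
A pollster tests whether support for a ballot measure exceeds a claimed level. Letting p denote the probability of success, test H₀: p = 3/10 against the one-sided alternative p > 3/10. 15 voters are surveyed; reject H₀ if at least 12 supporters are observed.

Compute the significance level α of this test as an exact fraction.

Under H₀, S ~ Binomial(15, 3/10), and α = P(S ≥ 12).
Adding the binomial terms for j = 12 through 15 with p = 3/10 yields 11457336519/125000000000000.

11457336519/125000000000000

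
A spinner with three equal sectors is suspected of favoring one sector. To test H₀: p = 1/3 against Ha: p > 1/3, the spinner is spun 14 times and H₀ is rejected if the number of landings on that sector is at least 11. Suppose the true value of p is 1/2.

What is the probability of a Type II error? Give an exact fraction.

β = P(fail to reject H₀ | Ha true) = P(X ≤ 10 | p = 1/2), X ~ Binomial(14, 1/2).
Equivalently, β = 1 − P(X ≥ 11) = 7957/8192.

7957/8192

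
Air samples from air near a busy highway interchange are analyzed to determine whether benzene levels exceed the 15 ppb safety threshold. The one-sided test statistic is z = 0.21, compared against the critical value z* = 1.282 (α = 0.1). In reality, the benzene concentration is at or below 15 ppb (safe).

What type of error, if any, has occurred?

The conventional null hypothesis is that the benzene concentration is at or below 15 ppb (safe).
Since z = 0.21 ≤ z* = 1.282, H₀ is not rejected.
H₀ is true (actually the benzene concentration is at or below 15 ppb (safe)).
The decision matches the true state — no error.

No error — this is a correct decision.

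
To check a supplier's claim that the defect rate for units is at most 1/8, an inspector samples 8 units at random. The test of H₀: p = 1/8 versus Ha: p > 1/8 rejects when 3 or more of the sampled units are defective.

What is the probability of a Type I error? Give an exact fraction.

1129899/16777216

The significance level is the probability, assuming p = 1/8, of seeing 3 or more defectives in 8 draws.
Via the complement, α = 1 − Σ_{j=0}^{2} C(8,j)(1/8)^j(7/8)^{8-j} = 1129899/16777216.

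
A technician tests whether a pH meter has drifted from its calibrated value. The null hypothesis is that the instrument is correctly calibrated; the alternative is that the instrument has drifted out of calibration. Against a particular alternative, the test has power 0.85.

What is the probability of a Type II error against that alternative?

Power = 1 − β, so β = 1 − 0.85 = 0.15.

0.15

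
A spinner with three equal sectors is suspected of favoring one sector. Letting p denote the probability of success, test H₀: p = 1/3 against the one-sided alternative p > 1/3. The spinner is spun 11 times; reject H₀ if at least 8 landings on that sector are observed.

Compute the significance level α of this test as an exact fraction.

The Type I error probability is α = P(K ≥ 8) computed under H₀, where K ~ Binomial(11, 1/3).
Summing C(11,j)(1/3)^j(2/3)^{11−j} for j = 8,…,11 gives 521/59049.

521/59049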